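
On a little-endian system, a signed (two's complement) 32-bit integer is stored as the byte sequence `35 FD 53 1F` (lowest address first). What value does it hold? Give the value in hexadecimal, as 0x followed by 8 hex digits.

Little-endian: lowest address holds the least-significant byte.
Reassemble most-significant byte first: 1F 53 FD 35 → 0x1F53FD35.

0x1F53FD35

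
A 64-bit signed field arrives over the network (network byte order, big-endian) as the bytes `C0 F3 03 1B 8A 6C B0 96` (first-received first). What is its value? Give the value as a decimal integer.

Big-endian: lowest address holds the most-significant byte.
The bytes are already most-significant first: 0xC0F3031B8A6CB096.
Top bit is set, so as a signed 64-bit value this is 0xC0F3031B8A6CB096 − 2^64 = -4543284182265319274.

-4543284182265319274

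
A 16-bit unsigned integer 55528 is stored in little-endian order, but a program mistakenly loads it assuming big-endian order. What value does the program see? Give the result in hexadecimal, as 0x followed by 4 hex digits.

55528 in 16-bit hexadecimal is 0xD8E8.
Stored little-endian, the bytes at ascending addresses are E8 D8.
Read back as big-endian, the last byte is least significant, giving 0xE8D8.

0xE8D8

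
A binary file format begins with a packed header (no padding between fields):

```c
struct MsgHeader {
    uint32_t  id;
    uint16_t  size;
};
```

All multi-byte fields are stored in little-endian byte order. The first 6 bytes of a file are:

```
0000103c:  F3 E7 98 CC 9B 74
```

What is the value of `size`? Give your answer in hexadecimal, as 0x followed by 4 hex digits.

0x749B

`size` follows `id` (4 bytes), so it starts at byte offset 4 and occupies 2 bytes.
Bytes at offsets 4..5: 9B 74.
Little-endian stores the least-significant byte at the lowest address.
Reassemble most-significant byte first: 74 9B → 0x749B.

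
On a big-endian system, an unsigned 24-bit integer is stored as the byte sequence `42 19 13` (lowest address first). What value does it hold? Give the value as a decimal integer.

In big-endian order the high byte comes first in memory.
The bytes are already most-significant first: 0x421913.
0x421913 = 4331795.

4331795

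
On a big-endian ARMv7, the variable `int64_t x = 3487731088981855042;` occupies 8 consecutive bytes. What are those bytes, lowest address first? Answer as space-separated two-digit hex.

30 66 E8 F2 56 D9 8B 42

3487731088981855042 in hexadecimal, padded to 64 bits, is 0x3066E8F256D98B42.
Split into bytes (most-significant first): 30 66 E8 F2 56 D9 8B 42.
Big-endian: lowest address holds the most-significant byte.
So the memory order matches the most-significant-first order: 30 66 E8 F2 56 D9 8B 42.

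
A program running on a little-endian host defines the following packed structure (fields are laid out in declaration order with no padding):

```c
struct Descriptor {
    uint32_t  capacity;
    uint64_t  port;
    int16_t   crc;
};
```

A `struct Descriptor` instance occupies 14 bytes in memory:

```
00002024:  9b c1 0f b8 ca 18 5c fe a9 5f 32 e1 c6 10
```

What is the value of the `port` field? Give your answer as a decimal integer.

`port` follows `capacity` (4 bytes), so it starts at byte offset 4 and occupies 8 bytes.
Bytes at offsets 4..11: CA 18 5C FE A9 5F 32 E1.
Little-endian: lowest address holds the least-significant byte.
Reassemble most-significant byte first: E1 32 5F A9 FE 5C 18 CA → 0xE1325FA9FE5C18CA.
0xE1325FA9FE5C18CA = 16227137591090878666.

16227137591090878666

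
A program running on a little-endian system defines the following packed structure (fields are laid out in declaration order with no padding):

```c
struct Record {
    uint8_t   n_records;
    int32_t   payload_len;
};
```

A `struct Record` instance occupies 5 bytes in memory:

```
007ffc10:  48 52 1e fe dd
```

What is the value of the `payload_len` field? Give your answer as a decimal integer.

`payload_len` follows `n_records` (1 byte), so it starts at byte offset 1 and occupies 4 bytes.
Bytes at offsets 1..4: 52 1E FE DD.
Little-endian: lowest address holds the least-significant byte.
Reassemble most-significant byte first: DD FE 1E 52 → 0xDDFE1E52.
Top bit is set, so as a signed 32-bit value this is 0xDDFE1E52 − 2^32 = -570548654.

-570548654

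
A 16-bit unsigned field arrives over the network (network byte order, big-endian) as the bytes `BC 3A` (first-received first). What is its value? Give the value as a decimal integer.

Big-endian: lowest address holds the most-significant byte.
The bytes are already most-significant first: 0xBC3A.
0xBC3A = 48186.

48186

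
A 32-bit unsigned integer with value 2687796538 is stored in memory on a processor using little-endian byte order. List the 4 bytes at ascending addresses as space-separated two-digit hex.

3A 85 34 A0

2687796538 in hexadecimal, padded to 32 bits, is 0xA034853A.
Split into bytes (most-significant first): A0 34 85 3A.
Little-endian: lowest address holds the least-significant byte.
So at ascending addresses the bytes are 3A 85 34 A0.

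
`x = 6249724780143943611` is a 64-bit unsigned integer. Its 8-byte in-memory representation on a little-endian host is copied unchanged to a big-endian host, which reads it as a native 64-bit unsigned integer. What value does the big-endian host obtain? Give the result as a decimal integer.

13519646895172729686

6249724780143943611 in 64-bit hexadecimal is 0x56BB7B93386F9FBB.
Stored little-endian, the bytes at ascending addresses are BB 9F 6F 38 93 7B BB 56.
Read back as big-endian, the last byte is least significant, giving 0xBB9F6F38937BBB56.
0xBB9F6F38937BBB56 = 13519646895172729686.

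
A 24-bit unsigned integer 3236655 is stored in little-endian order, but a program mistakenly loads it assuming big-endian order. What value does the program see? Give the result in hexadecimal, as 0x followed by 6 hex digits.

0x2F6331

3236655 in 24-bit hexadecimal is 0x31632F.
Stored little-endian, the bytes at ascending addresses are 2F 63 31.
Read back as big-endian, the last byte is least significant, giving 0x2F6331.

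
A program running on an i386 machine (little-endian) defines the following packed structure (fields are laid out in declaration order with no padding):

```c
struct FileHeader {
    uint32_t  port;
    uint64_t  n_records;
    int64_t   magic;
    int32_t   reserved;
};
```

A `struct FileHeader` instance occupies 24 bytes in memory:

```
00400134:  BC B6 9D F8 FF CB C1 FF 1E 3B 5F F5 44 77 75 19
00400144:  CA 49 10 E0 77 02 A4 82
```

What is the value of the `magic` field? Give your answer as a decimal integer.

-2301258277226973372

`magic` follows `port` (4 B), `n_records` (8 B), so it starts at offset 4 + 8 = 12 and occupies 8 bytes.
Bytes at offsets 12..19: 44 77 75 19 CA 49 10 E0.
Little-endian: lowest address holds the least-significant byte.
Reassemble most-significant byte first: E0 10 49 CA 19 75 77 44 → 0xE01049CA19757744.
Top bit is set, so as a signed 64-bit value this is 0xE01049CA19757744 − 2^64 = -2301258277226973372.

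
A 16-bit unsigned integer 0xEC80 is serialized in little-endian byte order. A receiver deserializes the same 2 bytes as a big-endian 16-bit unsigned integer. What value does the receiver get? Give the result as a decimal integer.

Stored little-endian, the bytes at ascending addresses are 80 EC.
Read back as big-endian, the last byte is least significant, giving 0x80EC.
0x80EC = 33004.

33004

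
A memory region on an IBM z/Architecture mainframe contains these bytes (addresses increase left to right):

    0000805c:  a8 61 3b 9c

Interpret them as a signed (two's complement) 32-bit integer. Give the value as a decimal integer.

Big-endian: lowest address holds the most-significant byte.
The bytes are already most-significant first: 0xA8613B9C.
Top bit is set, so as a signed 32-bit value this is 0xA8613B9C − 2^32 = -1470022756.

-1470022756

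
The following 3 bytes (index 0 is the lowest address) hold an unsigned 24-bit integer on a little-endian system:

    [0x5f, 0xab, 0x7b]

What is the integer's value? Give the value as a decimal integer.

Little-endian: lowest address holds the least-significant byte.
Reassemble most-significant byte first: 7B AB 5F → 0x7BAB5F.
0x7BAB5F = 8104799.

8104799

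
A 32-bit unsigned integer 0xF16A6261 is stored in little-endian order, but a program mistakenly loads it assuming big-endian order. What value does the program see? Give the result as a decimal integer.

1633839857

Stored little-endian, the bytes at ascending addresses are 61 62 6A F1.
Read back as big-endian, the last byte is least significant, giving 0x61626AF1.
0x61626AF1 = 1633839857.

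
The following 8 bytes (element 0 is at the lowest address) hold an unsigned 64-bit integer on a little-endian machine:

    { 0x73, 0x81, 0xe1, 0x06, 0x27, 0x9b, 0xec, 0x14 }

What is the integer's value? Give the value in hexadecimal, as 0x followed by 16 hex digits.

In little-endian order the low byte comes first in memory.
Reassemble most-significant byte first: 14 EC 9B 27 06 E1 81 73 → 0x14EC9B2706E18173.

0x14EC9B2706E18173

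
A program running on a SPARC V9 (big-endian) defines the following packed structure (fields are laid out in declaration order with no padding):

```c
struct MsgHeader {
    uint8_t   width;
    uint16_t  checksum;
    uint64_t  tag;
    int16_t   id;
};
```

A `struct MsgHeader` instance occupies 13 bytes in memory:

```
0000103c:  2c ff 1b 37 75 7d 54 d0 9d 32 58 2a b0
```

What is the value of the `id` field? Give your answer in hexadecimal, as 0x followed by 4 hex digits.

0x2AB0

`id` follows `width` (1 B), `checksum` (2 B), `tag` (8 B), so it starts at offset 1 + 2 + 8 = 11 and occupies 2 bytes.
Bytes at offsets 11..12: 2A B0.
Big-endian: lowest address holds the most-significant byte.
The bytes are already most-significant first: 0x2AB0.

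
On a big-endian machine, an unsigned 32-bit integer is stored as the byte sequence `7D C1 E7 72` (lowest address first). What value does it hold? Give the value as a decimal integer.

2109859698

Big-endian: lowest address holds the most-significant byte.
The bytes are already most-significant first: 0x7DC1E772.
0x7DC1E772 = 2109859698.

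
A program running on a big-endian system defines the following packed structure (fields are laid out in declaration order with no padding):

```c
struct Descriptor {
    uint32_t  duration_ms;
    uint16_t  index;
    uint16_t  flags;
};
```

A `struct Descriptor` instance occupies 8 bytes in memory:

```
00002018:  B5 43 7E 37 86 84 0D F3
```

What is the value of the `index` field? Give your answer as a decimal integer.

`index` follows `duration_ms` (4 bytes), so it starts at byte offset 4 and occupies 2 bytes.
Bytes at offsets 4..5: 86 84.
In big-endian order the high byte comes first in memory.
The bytes are already most-significant first: 0x8684.
0x8684 = 34436.

34436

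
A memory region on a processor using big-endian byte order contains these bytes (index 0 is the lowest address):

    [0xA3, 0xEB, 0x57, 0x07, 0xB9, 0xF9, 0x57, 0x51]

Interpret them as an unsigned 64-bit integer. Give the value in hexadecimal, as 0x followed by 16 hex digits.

0xA3EB5707B9F95751

Big-endian: lowest address holds the most-significant byte.
The bytes are already most-significant first: 0xA3EB5707B9F95751.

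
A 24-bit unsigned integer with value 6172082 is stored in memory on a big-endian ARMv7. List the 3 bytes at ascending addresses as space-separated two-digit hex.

6172082 in hexadecimal, padded to 24 bits, is 0x5E2DB2.
Split into bytes (most-significant first): 5E 2D B2.
In big-endian order the high byte comes first in memory.
So the memory order matches the most-significant-first order: 5E 2D B2.

5E 2D B2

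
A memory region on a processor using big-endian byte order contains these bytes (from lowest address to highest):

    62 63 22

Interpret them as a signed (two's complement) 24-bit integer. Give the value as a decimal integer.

6447906

Big-endian: lowest address holds the most-significant byte.
The bytes are already most-significant first: 0x626322.
0x626322 = 6447906.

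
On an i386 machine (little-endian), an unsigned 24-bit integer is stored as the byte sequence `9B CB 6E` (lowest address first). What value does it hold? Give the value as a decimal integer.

7261083

Little-endian: lowest address holds the least-significant byte.
Reassemble most-significant byte first: 6E CB 9B → 0x6ECB9B.
0x6ECB9B = 7261083.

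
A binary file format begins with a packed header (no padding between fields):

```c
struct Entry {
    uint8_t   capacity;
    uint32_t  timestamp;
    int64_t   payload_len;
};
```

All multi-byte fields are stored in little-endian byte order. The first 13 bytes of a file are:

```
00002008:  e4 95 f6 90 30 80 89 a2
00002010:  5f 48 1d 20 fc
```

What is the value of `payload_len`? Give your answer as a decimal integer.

`payload_len` follows `capacity` (1 B), `timestamp` (4 B), so it starts at offset 1 + 4 = 5 and occupies 8 bytes.
Bytes at offsets 5..12: 80 89 A2 5F 48 1D 20 FC.
In little-endian order the low byte comes first in memory.
Reassemble most-significant byte first: FC 20 1D 48 5F A2 89 80 → 0xFC201D485FA28980.
Top bit is set, so as a signed 64-bit value this is 0xFC201D485FA28980 − 2^64 = -279190980217632384.

-279190980217632384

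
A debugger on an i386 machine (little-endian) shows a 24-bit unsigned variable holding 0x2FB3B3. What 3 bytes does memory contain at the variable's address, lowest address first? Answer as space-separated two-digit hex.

B3 B3 2F

Split into bytes (most-significant first): 2F B3 B3.
Little-endian stores the least-significant byte at the lowest address.
So at ascending addresses the bytes are B3 B3 2F.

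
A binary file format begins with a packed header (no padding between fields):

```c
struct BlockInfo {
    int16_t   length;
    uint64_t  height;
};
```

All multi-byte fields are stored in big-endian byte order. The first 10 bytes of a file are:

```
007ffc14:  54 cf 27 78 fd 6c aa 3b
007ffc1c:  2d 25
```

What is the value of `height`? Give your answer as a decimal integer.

`height` follows `length` (2 bytes), so it starts at byte offset 2 and occupies 8 bytes.
Bytes at offsets 2..9: 27 78 FD 6C AA 3B 2D 25.
Big-endian: lowest address holds the most-significant byte.
The bytes are already most-significant first: 0x2778FD6CAA3B2D25.
0x2778FD6CAA3B2D25 = 2844301807838768421.

2844301807838768421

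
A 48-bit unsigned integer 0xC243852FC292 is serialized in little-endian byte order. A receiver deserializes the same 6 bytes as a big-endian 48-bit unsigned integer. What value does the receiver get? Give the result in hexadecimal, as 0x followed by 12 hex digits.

0x92C22F8543C2

Stored little-endian, the bytes at ascending addresses are 92 C2 2F 85 43 C2.
Read back as big-endian, the last byte is least significant, giving 0x92C22F8543C2.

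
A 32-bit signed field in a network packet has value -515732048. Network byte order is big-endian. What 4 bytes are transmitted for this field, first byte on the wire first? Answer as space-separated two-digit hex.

Two's complement of -515732048 in 32 bits: 515732048 = 0x1EBD7250; invert → 0xE1428DAF; add 1 → 0xE1428DB0.
Split into bytes (most-significant first): E1 42 8D B0.
Big-endian: lowest address holds the most-significant byte.
So the memory order matches the most-significant-first order: E1 42 8D B0.

E1 42 8D B0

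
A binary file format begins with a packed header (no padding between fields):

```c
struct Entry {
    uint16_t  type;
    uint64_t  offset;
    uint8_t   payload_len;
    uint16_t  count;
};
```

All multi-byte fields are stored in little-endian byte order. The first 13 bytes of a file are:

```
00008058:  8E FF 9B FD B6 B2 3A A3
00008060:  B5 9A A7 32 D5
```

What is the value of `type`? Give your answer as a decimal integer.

`type` is the first field, at byte offset 0, occupying 2 bytes.
Bytes at offsets 0..1: 8E FF.
In little-endian order the low byte comes first in memory.
Reassemble most-significant byte first: FF 8E → 0xFF8E.
0xFF8E = 65422.

65422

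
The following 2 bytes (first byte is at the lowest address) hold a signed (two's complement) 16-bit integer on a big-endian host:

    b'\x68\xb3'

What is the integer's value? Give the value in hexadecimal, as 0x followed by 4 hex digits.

0x68B3

Big-endian stores the most-significant byte at the lowest address.
The bytes are already most-significant first: 0x68B3.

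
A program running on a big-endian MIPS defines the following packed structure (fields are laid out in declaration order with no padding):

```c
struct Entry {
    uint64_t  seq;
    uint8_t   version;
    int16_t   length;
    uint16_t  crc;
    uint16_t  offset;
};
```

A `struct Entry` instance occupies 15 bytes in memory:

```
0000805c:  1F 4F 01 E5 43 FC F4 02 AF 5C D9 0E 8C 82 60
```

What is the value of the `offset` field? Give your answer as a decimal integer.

33376

`offset` follows `seq` (8 B), `version` (1 B), `length` (2 B), `crc` (2 B), so it starts at offset 8 + 1 + 2 + 2 = 13 and occupies 2 bytes.
Bytes at offsets 13..14: 82 60.
Big-endian: lowest address holds the most-significant byte.
The bytes are already most-significant first: 0x8260.
0x8260 = 33376.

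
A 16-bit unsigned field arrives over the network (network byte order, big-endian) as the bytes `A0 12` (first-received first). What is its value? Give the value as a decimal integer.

40978

Big-endian: lowest address holds the most-significant byte.
The bytes are already most-significant first: 0xA012.
0xA012 = 40978.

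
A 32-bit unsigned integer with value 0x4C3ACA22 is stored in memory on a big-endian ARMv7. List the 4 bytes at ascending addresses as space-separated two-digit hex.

4C 3A CA 22

Split into bytes (most-significant first): 4C 3A CA 22.
Big-endian stores the most-significant byte at the lowest address.
So the memory order matches the most-significant-first order: 4C 3A CA 22.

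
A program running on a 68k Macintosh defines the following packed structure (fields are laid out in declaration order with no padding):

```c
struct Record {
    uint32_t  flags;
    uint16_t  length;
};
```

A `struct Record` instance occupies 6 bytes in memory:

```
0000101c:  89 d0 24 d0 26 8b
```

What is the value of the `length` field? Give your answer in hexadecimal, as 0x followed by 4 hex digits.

`length` follows `flags` (4 bytes), so it starts at byte offset 4 and occupies 2 bytes.
Bytes at offsets 4..5: 26 8B.
In big-endian order the high byte comes first in memory.
The bytes are already most-significant first: 0x268B.

0x268B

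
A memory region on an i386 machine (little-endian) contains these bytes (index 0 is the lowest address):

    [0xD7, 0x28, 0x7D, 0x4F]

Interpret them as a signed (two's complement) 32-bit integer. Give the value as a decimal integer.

In little-endian order the low byte comes first in memory.
Reassemble most-significant byte first: 4F 7D 28 D7 → 0x4F7D28D7.
0x4F7D28D7 = 1333602519.

1333602519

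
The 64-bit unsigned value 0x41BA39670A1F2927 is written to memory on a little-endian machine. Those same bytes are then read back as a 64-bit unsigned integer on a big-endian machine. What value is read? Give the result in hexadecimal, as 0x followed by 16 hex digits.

Stored little-endian, the bytes at ascending addresses are 27 29 1F 0A 67 39 BA 41.
Read back as big-endian, the last byte is least significant, giving 0x27291F0A6739BA41.

0x27291F0A6739BA41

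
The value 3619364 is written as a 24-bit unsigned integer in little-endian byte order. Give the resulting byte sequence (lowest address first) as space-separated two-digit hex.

24 3A 37

3619364 in hexadecimal, padded to 24 bits, is 0x373A24.
Split into bytes (most-significant first): 37 3A 24.
Little-endian: lowest address holds the least-significant byte.
So at ascending addresses the bytes are 24 3A 37.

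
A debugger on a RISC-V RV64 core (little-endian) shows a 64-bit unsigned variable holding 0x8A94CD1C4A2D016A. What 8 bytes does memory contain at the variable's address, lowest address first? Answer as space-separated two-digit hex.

6A 01 2D 4A 1C CD 94 8A

Split into bytes (most-significant first): 8A 94 CD 1C 4A 2D 01 6A.
In little-endian order the low byte comes first in memory.
So at ascending addresses the bytes are 6A 01 2D 4A 1C CD 94 8A.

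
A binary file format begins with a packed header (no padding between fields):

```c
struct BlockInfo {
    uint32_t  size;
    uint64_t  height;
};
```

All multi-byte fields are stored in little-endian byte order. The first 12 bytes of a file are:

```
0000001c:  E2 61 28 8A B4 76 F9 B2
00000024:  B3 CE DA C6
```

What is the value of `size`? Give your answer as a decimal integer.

`size` is the first field, at byte offset 0, occupying 4 bytes.
Bytes at offsets 0..3: E2 61 28 8A.
In little-endian order the low byte comes first in memory.
Reassemble most-significant byte first: 8A 28 61 E2 → 0x8A2861E2.
0x8A2861E2 = 2317902306.

2317902306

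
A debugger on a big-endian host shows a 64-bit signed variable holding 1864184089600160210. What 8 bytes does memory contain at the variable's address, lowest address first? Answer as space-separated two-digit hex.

19 DE E9 8D 78 8D 71 D2

1864184089600160210 in hexadecimal, padded to 64 bits, is 0x19DEE98D788D71D2.
Split into bytes (most-significant first): 19 DE E9 8D 78 8D 71 D2.
Big-endian: lowest address holds the most-significant byte.
So the memory order matches the most-significant-first order: 19 DE E9 8D 78 8D 71 D2.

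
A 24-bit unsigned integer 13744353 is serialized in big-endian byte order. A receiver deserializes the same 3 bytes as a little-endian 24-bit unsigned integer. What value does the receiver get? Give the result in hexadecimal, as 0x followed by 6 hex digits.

0xE1B8D1

13744353 in 24-bit hexadecimal is 0xD1B8E1.
Stored big-endian, the bytes at ascending addresses are D1 B8 E1.
Read back as little-endian, the first byte is least significant, giving 0xE1B8D1.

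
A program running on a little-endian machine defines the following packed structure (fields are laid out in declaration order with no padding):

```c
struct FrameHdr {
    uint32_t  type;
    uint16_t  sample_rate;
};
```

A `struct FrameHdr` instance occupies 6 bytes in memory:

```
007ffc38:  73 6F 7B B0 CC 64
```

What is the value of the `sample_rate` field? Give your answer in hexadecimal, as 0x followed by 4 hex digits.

0x64CC

`sample_rate` follows `type` (4 bytes), so it starts at byte offset 4 and occupies 2 bytes.
Bytes at offsets 4..5: CC 64.
Little-endian: lowest address holds the least-significant byte.
Reassemble most-significant byte first: 64 CC → 0x64CC.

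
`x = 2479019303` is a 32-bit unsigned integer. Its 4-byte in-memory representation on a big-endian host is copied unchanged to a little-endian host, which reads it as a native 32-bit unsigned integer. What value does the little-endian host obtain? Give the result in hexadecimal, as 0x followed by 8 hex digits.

0x27D5C293

2479019303 in 32-bit hexadecimal is 0x93C2D527.
Stored big-endian, the bytes at ascending addresses are 93 C2 D5 27.
Read back as little-endian, the first byte is least significant, giving 0x27D5C293.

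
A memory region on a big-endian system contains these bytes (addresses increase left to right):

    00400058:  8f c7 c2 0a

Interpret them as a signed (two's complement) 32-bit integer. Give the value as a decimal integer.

In big-endian order the high byte comes first in memory.
The bytes are already most-significant first: 0x8FC7C20A.
Top bit is set, so as a signed 32-bit value this is 0x8FC7C20A − 2^32 = -1882734070.

-1882734070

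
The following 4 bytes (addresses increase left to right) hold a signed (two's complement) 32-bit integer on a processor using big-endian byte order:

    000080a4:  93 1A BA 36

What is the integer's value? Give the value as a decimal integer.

Big-endian stores the most-significant byte at the lowest address.
The bytes are already most-significant first: 0x931ABA36.
Top bit is set, so as a signed 32-bit value this is 0x931ABA36 − 2^32 = -1826964938.

-1826964938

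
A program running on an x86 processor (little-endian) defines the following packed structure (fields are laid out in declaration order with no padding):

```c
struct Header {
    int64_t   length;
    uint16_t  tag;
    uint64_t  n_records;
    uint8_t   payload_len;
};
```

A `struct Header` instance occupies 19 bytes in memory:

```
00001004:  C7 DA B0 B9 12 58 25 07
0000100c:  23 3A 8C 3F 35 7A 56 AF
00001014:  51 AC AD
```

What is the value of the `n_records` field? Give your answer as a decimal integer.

`n_records` follows `length` (8 B), `tag` (2 B), so it starts at offset 8 + 2 = 10 and occupies 8 bytes.
Bytes at offsets 10..17: 8C 3F 35 7A 56 AF 51 AC.
Little-endian: lowest address holds the least-significant byte.
Reassemble most-significant byte first: AC 51 AF 56 7A 35 3F 8C → 0xAC51AF567A353F8C.
0xAC51AF567A353F8C = 12416898433589526412.

12416898433589526412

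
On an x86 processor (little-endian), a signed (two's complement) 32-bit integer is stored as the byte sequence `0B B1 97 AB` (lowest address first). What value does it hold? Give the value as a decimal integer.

-1416122101

Little-endian: lowest address holds the least-significant byte.
Reassemble most-significant byte first: AB 97 B1 0B → 0xAB97B10B.
Top bit is set, so as a signed 32-bit value this is 0xAB97B10B − 2^32 = -1416122101.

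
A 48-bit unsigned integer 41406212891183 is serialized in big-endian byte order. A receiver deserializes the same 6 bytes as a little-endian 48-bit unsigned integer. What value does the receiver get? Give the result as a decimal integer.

41406212891183 in 48-bit hexadecimal is 0x25A8A29C622F.
Stored big-endian, the bytes at ascending addresses are 25 A8 A2 9C 62 2F.
Read back as little-endian, the first byte is least significant, giving 0x2F629CA2A825.
0x2F629CA2A825 = 52100581206053.

52100581206053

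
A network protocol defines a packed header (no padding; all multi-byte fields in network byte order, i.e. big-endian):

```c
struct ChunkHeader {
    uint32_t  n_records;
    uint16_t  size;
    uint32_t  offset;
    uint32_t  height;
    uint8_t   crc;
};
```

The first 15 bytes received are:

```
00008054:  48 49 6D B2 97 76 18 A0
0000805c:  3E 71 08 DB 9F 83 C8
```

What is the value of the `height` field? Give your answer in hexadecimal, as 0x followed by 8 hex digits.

0x08DB9F83

`height` follows `n_records` (4 B), `size` (2 B), `offset` (4 B), so it starts at offset 4 + 2 + 4 = 10 and occupies 4 bytes.
Bytes at offsets 10..13: 08 DB 9F 83.
In big-endian order the high byte comes first in memory.
The bytes are already most-significant first: 0x08DB9F83.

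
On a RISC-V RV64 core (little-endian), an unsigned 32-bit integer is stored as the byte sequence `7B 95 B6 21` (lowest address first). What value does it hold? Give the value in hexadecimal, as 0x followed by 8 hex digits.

In little-endian order the low byte comes first in memory.
Reassemble most-significant byte first: 21 B6 95 7B → 0x21B6957B.

0x21B6957B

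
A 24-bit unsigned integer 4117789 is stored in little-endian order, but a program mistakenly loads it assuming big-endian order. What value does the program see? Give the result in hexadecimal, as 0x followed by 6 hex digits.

0x1DD53E

4117789 in 24-bit hexadecimal is 0x3ED51D.
Stored little-endian, the bytes at ascending addresses are 1D D5 3E.
Read back as big-endian, the last byte is least significant, giving 0x1DD53E.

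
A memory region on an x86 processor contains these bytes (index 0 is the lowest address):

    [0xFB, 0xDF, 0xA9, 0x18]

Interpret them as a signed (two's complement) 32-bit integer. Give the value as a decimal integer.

In little-endian order the low byte comes first in memory.
Reassemble most-significant byte first: 18 A9 DF FB → 0x18A9DFFB.
0x18A9DFFB = 413786107.

413786107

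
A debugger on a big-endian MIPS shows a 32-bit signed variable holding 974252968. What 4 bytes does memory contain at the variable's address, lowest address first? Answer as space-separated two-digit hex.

974252968 in hexadecimal, padded to 32 bits, is 0x3A11EBA8.
Split into bytes (most-significant first): 3A 11 EB A8.
Big-endian: lowest address holds the most-significant byte.
So the memory order matches the most-significant-first order: 3A 11 EB A8.

3A 11 EB A8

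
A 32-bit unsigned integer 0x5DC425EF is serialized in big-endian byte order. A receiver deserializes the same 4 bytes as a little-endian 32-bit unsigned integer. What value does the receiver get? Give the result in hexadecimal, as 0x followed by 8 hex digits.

0xEF25C45D

Stored big-endian, the bytes at ascending addresses are 5D C4 25 EF.
Read back as little-endian, the first byte is least significant, giving 0xEF25C45D.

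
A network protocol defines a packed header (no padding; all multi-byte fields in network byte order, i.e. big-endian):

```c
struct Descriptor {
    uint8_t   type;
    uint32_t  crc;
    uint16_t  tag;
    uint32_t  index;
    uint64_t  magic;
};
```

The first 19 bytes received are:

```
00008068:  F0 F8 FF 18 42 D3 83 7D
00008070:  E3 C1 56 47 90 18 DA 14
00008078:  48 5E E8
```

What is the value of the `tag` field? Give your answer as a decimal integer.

`tag` follows `type` (1 B), `crc` (4 B), so it starts at offset 1 + 4 = 5 and occupies 2 bytes.
Bytes at offsets 5..6: D3 83.
Big-endian: lowest address holds the most-significant byte.
The bytes are already most-significant first: 0xD383.
0xD383 = 54147.

54147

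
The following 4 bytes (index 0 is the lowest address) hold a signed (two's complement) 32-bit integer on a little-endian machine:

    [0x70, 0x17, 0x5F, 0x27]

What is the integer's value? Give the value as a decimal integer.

Little-endian: lowest address holds the least-significant byte.
Reassemble most-significant byte first: 27 5F 17 70 → 0x275F1770.
0x275F1770 = 660543344.

660543344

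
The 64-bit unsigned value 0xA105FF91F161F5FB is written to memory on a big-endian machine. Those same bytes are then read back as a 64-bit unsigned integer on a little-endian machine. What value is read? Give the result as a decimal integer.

Stored big-endian, the bytes at ascending addresses are A1 05 FF 91 F1 61 F5 FB.
Read back as little-endian, the first byte is least significant, giving 0xFBF561F191FF05A1.
0xFBF561F191FF05A1 = 18155525162978444705.

18155525162978444705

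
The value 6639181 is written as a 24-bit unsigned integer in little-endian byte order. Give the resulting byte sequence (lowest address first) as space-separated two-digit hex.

6639181 in hexadecimal, padded to 24 bits, is 0x654E4D.
Split into bytes (most-significant first): 65 4E 4D.
Little-endian: lowest address holds the least-significant byte.
So at ascending addresses the bytes are 4D 4E 65.

4D 4E 65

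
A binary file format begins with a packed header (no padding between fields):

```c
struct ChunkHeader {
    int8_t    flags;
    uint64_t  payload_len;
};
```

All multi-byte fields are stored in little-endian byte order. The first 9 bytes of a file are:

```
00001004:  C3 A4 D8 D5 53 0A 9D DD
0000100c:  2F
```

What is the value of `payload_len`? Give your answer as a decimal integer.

`payload_len` follows `flags` (1 byte), so it starts at byte offset 1 and occupies 8 bytes.
Bytes at offsets 1..8: A4 D8 D5 53 0A 9D DD 2F.
Little-endian: lowest address holds the least-significant byte.
Reassemble most-significant byte first: 2F DD 9D 0A 53 D5 D8 A4 → 0x2FDD9D0A53D5D8A4.
0x2FDD9D0A53D5D8A4 = 3449085557317425316.

3449085557317425316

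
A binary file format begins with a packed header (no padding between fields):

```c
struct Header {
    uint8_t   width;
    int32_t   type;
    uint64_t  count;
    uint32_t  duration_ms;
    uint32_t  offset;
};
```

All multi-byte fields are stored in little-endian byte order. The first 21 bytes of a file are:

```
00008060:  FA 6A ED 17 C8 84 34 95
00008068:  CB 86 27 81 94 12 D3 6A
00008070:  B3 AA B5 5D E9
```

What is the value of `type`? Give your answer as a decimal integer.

-937955990

`type` follows `width` (1 byte), so it starts at byte offset 1 and occupies 4 bytes.
Bytes at offsets 1..4: 6A ED 17 C8.
In little-endian order the low byte comes first in memory.
Reassemble most-significant byte first: C8 17 ED 6A → 0xC817ED6A.
Top bit is set, so as a signed 32-bit value this is 0xC817ED6A − 2^32 = -937955990.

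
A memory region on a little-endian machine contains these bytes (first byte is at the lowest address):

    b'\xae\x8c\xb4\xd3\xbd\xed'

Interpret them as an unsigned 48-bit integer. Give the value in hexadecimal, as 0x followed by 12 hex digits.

Little-endian stores the least-significant byte at the lowest address.
Reassemble most-significant byte first: ED BD D3 B4 8C AE → 0xEDBDD3B48CAE.

0xEDBDD3B48CAE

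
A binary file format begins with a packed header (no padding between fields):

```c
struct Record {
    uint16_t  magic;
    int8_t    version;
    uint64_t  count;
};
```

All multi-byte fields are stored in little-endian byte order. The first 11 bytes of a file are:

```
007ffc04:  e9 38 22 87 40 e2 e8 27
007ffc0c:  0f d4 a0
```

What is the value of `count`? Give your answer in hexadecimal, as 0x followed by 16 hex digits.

0xA0D40F27E8E24087

`count` follows `magic` (2 B), `version` (1 B), so it starts at offset 2 + 1 = 3 and occupies 8 bytes.
Bytes at offsets 3..10: 87 40 E2 E8 27 0F D4 A0.
In little-endian order the low byte comes first in memory.
Reassemble most-significant byte first: A0 D4 0F 27 E8 E2 40 87 → 0xA0D40F27E8E24087.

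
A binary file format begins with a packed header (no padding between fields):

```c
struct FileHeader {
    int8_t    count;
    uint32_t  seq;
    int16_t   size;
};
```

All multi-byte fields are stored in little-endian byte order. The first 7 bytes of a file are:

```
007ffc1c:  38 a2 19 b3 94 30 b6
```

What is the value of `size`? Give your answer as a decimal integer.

-18896

`size` follows `count` (1 B), `seq` (4 B), so it starts at offset 1 + 4 = 5 and occupies 2 bytes.
Bytes at offsets 5..6: 30 B6.
Little-endian stores the least-significant byte at the lowest address.
Reassemble most-significant byte first: B6 30 → 0xB630.
Top bit is set, so as a signed 16-bit value this is 0xB630 − 2^16 = -18896.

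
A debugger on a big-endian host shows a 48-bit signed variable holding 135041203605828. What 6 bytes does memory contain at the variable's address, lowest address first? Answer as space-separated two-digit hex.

7A D1 BA F8 91 44

135041203605828 in hexadecimal, padded to 48 bits, is 0x7AD1BAF89144.
Split into bytes (most-significant first): 7A D1 BA F8 91 44.
Big-endian: lowest address holds the most-significant byte.
So the memory order matches the most-significant-first order: 7A D1 BA F8 91 44.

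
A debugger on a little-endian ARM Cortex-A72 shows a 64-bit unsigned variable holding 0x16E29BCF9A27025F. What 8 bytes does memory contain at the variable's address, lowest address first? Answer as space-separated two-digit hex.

5F 02 27 9A CF 9B E2 16

Split into bytes (most-significant first): 16 E2 9B CF 9A 27 02 5F.
Little-endian: lowest address holds the least-significant byte.
So at ascending addresses the bytes are 5F 02 27 9A CF 9B E2 16.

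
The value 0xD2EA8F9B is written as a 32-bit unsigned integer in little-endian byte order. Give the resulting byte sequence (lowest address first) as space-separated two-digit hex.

9B 8F EA D2

Split into bytes (most-significant first): D2 EA 8F 9B.
Little-endian stores the least-significant byte at the lowest address.
So at ascending addresses the bytes are 9B 8F EA D2.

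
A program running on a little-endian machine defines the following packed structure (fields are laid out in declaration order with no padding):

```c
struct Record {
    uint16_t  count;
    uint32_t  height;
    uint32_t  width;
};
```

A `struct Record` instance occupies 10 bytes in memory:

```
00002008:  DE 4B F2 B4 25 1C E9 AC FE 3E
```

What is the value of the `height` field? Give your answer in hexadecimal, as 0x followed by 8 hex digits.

`height` follows `count` (2 bytes), so it starts at byte offset 2 and occupies 4 bytes.
Bytes at offsets 2..5: F2 B4 25 1C.
Little-endian stores the least-significant byte at the lowest address.
Reassemble most-significant byte first: 1C 25 B4 F2 → 0x1C25B4F2.

0x1C25B4F2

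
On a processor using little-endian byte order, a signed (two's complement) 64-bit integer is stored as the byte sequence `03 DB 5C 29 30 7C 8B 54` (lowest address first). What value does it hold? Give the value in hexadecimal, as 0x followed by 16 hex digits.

Little-endian: lowest address holds the least-significant byte.
Reassemble most-significant byte first: 54 8B 7C 30 29 5C DB 03 → 0x548B7C30295CDB03.

0x548B7C30295CDB03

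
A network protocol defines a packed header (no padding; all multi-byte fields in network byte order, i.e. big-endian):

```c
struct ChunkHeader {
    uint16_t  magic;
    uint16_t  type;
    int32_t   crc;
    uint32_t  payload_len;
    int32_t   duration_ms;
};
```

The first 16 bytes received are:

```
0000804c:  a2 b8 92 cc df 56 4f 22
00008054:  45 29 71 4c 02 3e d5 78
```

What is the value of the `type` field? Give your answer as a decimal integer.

`type` follows `magic` (2 bytes), so it starts at byte offset 2 and occupies 2 bytes.
Bytes at offsets 2..3: 92 CC.
Big-endian: lowest address holds the most-significant byte.
The bytes are already most-significant first: 0x92CC.
0x92CC = 37580.

37580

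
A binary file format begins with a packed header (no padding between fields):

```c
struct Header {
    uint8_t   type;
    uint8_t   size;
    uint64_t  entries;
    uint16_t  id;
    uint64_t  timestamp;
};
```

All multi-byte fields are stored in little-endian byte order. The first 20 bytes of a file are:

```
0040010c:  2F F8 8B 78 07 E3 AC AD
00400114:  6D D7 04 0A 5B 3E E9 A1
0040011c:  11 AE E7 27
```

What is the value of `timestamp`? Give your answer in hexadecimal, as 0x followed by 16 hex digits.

`timestamp` follows `type` (1 B), `size` (1 B), `entries` (8 B), `id` (2 B), so it starts at offset 1 + 1 + 8 + 2 = 12 and occupies 8 bytes.
Bytes at offsets 12..19: 5B 3E E9 A1 11 AE E7 27.
Little-endian stores the least-significant byte at the lowest address.
Reassemble most-significant byte first: 27 E7 AE 11 A1 E9 3E 5B → 0x27E7AE11A1E93E5B.

0x27E7AE11A1E93E5B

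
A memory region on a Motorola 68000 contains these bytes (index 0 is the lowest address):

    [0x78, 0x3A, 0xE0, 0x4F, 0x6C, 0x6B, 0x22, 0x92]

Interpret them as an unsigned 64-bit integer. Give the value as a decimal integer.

Big-endian stores the most-significant byte at the lowest address.
The bytes are already most-significant first: 0x783AE04F6C6B2292.
0x783AE04F6C6B2292 = 8663483464926569106.

8663483464926569106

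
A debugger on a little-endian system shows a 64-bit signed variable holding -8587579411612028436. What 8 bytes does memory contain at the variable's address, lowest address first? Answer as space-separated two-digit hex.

Two's complement of -8587579411612028436 in 64 bits: 8587579411612028436 = 0x772D35F9D597CE14; invert → 0x88D2CA062A6831EB; add 1 → 0x88D2CA062A6831EC.
Split into bytes (most-significant first): 88 D2 CA 06 2A 68 31 EC.
Little-endian stores the least-significant byte at the lowest address.
So at ascending addresses the bytes are EC 31 68 2A 06 CA D2 88.

EC 31 68 2A 06 CA D2 88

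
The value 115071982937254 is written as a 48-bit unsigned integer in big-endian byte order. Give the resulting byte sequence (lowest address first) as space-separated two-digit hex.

115071982937254 in hexadecimal, padded to 48 bits, is 0x68A848AAA4A6.
Split into bytes (most-significant first): 68 A8 48 AA A4 A6.
In big-endian order the high byte comes first in memory.
So the memory order matches the most-significant-first order: 68 A8 48 AA A4 A6.

68 A8 48 AA A4 A6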